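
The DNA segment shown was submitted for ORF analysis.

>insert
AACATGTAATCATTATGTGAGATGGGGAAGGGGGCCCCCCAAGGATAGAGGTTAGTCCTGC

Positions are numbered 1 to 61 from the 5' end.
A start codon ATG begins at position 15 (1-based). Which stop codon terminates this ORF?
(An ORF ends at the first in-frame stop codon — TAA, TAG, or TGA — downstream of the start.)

Codons from position 15: ATG (15–17), TGA (18–20).
The first in-frame stop codon is TGA.

TGA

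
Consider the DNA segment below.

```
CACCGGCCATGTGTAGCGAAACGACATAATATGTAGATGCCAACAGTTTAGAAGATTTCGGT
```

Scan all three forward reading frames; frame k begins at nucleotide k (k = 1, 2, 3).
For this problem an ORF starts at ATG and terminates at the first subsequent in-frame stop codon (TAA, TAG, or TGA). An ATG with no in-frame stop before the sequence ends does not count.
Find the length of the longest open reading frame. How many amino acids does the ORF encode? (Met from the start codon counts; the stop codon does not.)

6

Frame 1: CAC CGG CCA TGT GTA GCG AAA CGA CAT AAT ATG TAG ATG CCA ACA GTT TAG AAG ATT TCG — ATG at 31, stop TAG at 34 → 6 nt; ATG at 37, stop TAG at 49 → 15 nt.
Frame 2: ACC GGC CAT GTG TAG CGA AAC GAC ATA ATA TGT AGA TGC CAA CAG TTT AGA AGA TTT CGG — no ATG→stop ORF.
Frame 3: CCG GCC ATG TGT AGC GAA ACG ACA TAA TAT GTA GAT GCC AAC AGT TTA GAA GAT TTC GGT — ATG at 9, stop TAA at 27 → 21 nt.
Longest: frame 3, positions 9–29, 21 nt = 7 codons = 6 aa. → 6 amino acids.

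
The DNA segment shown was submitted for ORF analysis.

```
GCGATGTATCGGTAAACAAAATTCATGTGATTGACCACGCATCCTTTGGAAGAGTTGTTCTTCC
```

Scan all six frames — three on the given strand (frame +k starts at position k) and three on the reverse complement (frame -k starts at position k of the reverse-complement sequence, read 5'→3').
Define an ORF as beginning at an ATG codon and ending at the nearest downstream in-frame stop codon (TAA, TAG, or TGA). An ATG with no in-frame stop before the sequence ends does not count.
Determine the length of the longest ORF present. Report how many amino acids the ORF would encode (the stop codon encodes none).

3

Reverse complement (5'→3'): GGAAGAACAACTCTTCCAAAGGATGCGTGGTCAATCACATGAATTTTGTTTACCGATACATCGC
Frame +1: GCG ATG TAT CGG TAA ACA AAA TTC ATG TGA TTG ACC ACG CAT CCT TTG GAA GAG TTG TTC TTC — ATG at 4, stop TAA at 13 → 12 nt; ATG at 25, stop TGA at 28 → 6 nt.
Frame +2: CGA TGT ATC GGT AAA CAA AAT TCA TGT GAT TGA CCA CGC ATC CTT TGG AAG AGT TGT TCT TCC — no ATG→stop ORF.
Frame +3: GAT GTA TCG GTA AAC AAA ATT CAT GTG ATT GAC CAC GCA TCC TTT GGA AGA GTT GTT CTT — no ATG→stop ORF.
Frame -1: GGA AGA ACA ACT CTT CCA AAG GAT GCG TGG TCA ATC ACA TGA ATT TTG TTT ACC GAT ACA TCG — no ATG→stop ORF.
Frame -2: GAA GAA CAA CTC TTC CAA AGG ATG CGT GGT CAA TCA CAT GAA TTT TGT TTA CCG ATA CAT CGC — no ATG→stop ORF.
Frame -3: AAG AAC AAC TCT TCC AAA GGA TGC GTG GTC AAT CAC ATG AAT TTT GTT TAC CGA TAC ATC — no ATG→stop ORF.
Longest: frame +1, positions 4–15, 12 nt = 4 codons = 3 aa. → 3 amino acids.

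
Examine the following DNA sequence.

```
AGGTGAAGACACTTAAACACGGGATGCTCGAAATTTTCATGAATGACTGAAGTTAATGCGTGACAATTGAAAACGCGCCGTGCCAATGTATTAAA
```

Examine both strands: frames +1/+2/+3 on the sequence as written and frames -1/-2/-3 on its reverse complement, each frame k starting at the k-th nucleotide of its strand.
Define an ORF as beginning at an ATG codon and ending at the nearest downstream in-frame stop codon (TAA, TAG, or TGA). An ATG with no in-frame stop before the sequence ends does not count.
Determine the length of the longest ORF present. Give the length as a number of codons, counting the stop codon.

9

Reverse complement (5'→3'): TTTAATACATTGGCACGGCGCGTTTTCAATTGTCACGCATTAACTTCAGTCATTCATGAAAATTTCGAGCATCCCGTGTTTAAGTGTCTTCACCT
Frame +1: AGG TGA AGA CAC TTA AAC ACG GGA TGC TCG AAA TTT TCA TGA ATG ACT GAA GTT AAT GCG TGA CAA TTG AAA ACG CGC CGT GCC AAT GTA TTA — ATG at 43, stop TGA at 61 → 21 nt.
Frame +2: GGT GAA GAC ACT TAA ACA CGG GAT GCT CGA AAT TTT CAT GAA TGA CTG AAG TTA ATG CGT GAC AAT TGA AAA CGC GCC GTG CCA ATG TAT TAA — ATG at 56, stop TGA at 68 → 15 nt; ATG at 86, stop TAA at 92 → 9 nt.
Frame +3: GTG AAG ACA CTT AAA CAC GGG ATG CTC GAA ATT TTC ATG AAT GAC TGA AGT TAA TGC GTG ACA ATT GAA AAC GCG CCG TGC CAA TGT ATT AAA — ATG at 24, stop TGA at 48 → 27 nt; ATG at 39, stop TGA at 48 → 12 nt.
Frame -1: TTT AAT ACA TTG GCA CGG CGC GTT TTC AAT TGT CAC GCA TTA ACT TCA GTC ATT CAT GAA AAT TTC GAG CAT CCC GTG TTT AAG TGT CTT CAC — no ATG→stop ORF.
Frame -2: TTA ATA CAT TGG CAC GGC GCG TTT TCA ATT GTC ACG CAT TAA CTT CAG TCA TTC ATG AAA ATT TCG AGC ATC CCG TGT TTA AGT GTC TTC ACC — no ATG→stop ORF.
Frame -3: TAA TAC ATT GGC ACG GCG CGT TTT CAA TTG TCA CGC ATT AAC TTC AGT CAT TCA TGA AAA TTT CGA GCA TCC CGT GTT TAA GTG TCT TCA CCT — no ATG→stop ORF.
Longest: frame +3, positions 24–50, 27 nt = 9 codons = 8 aa. → 9 codons.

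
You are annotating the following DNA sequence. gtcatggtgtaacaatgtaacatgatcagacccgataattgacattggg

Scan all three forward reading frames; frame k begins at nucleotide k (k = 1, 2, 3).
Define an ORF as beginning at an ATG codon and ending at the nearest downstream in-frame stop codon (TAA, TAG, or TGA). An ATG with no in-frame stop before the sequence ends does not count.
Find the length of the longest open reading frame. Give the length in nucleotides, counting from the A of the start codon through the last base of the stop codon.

Frame 1: GTC ATG GTG TAA CAA TGT AAC ATG ATC AGA CCC GAT AAT TGA CAT TGG — ATG at 4, stop TAA at 10 → 9 nt; ATG at 22, stop TGA at 40 → 21 nt.
Frame 2: TCA TGG TGT AAC AAT GTA ACA TGA TCA GAC CCG ATA ATT GAC ATT GGG — no ATG→stop ORF.
Frame 3: CAT GGT GTA ACA ATG TAA CAT GAT CAG ACC CGA TAA TTG ACA TTG — ATG at 15, stop TAA at 18 → 6 nt.
Longest: frame 1, positions 22–42, 21 nt = 7 codons = 6 aa. → 21 nucleotides.

21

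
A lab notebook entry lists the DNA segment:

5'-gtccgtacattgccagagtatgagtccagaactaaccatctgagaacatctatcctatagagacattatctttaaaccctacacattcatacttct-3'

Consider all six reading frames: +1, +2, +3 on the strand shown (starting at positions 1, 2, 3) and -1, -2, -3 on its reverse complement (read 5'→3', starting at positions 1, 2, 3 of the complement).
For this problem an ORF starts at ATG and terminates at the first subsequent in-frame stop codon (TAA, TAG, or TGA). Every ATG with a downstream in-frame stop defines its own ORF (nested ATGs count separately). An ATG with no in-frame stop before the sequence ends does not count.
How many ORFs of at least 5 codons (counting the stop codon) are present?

3

Reverse complement (5'→3'): AGAAGTATGAATGTGTAGGGTTTAAAGATAATGTCTCTATAGGATAGATGTTCTCAGATGGTTAGTTCTGGACTCATACTCTGGCAATGTACGGAC
Frame +1: GTC CGT ACA TTG CCA GAG TAT GAG TCC AGA ACT AAC CAT CTG AGA ACA TCT ATC CTA TAG AGA CAT TAT CTT TAA ACC CTA CAC ATT CAT ACT TCT — no ATG→stop ORF.
Frame +2: TCC GTA CAT TGC CAG AGT ATG AGT CCA GAA CTA ACC ATC TGA GAA CAT CTA TCC TAT AGA GAC ATT ATC TTT AAA CCC TAC ACA TTC ATA CTT — ATG at 20, stop TGA at 41 → 24 nt.
Frame +3: CCG TAC ATT GCC AGA GTA TGA GTC CAG AAC TAA CCA TCT GAG AAC ATC TAT CCT ATA GAG ACA TTA TCT TTA AAC CCT ACA CAT TCA TAC TTC — no ATG→stop ORF.
Frame -1: AGA AGT ATG AAT GTG TAG GGT TTA AAG ATA ATG TCT CTA TAG GAT AGA TGT TCT CAG ATG GTT AGT TCT GGA CTC ATA CTC TGG CAA TGT ACG GAC — ATG at 7, stop TAG at 16 → 12 nt; ATG at 31, stop TAG at 40 → 12 nt.
Frame -2: GAA GTA TGA ATG TGT AGG GTT TAA AGA TAA TGT CTC TAT AGG ATA GAT GTT CTC AGA TGG TTA GTT CTG GAC TCA TAC TCT GGC AAT GTA CGG — ATG at 11, stop TAA at 23 → 15 nt.
Frame -3: AAG TAT GAA TGT GTA GGG TTT AAA GAT AAT GTC TCT ATA GGA TAG ATG TTC TCA GAT GGT TAG TTC TGG ACT CAT ACT CTG GCA ATG TAC GGA — ATG at 48, stop TAG at 63 → 18 nt.
ORFs ≥ 5 codons: frame +2 20–43 (8 codons), frame -2 11–25 (5 codons), frame -3 48–65 (6 codons). Count = 3.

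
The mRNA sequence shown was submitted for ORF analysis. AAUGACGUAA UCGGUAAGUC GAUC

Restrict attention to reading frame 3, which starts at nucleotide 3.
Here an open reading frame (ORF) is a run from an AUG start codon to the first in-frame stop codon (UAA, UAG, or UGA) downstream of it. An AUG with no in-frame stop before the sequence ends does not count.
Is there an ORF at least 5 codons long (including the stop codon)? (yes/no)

no

Frame 3: UGA CGU AAU CGG UAA GUC GAU — no AUG→stop ORF.
Largest ORF found is 0 codons < 5, so no.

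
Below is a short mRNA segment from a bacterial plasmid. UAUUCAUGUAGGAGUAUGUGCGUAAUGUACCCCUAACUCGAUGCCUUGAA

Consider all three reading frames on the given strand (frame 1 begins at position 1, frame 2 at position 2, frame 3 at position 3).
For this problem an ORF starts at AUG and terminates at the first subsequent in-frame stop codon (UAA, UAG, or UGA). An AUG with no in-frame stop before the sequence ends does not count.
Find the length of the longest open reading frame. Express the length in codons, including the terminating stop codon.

Frame 1: UAU UCA UGU AGG AGU AUG UGC GUA AUG UAC CCC UAA CUC GAU GCC UUG — AUG at 16, stop UAA at 34 → 21 nt; AUG at 25, stop UAA at 34 → 12 nt.
Frame 2: AUU CAU GUA GGA GUA UGU GCG UAA UGU ACC CCU AAC UCG AUG CCU UGA — AUG at 41, stop UGA at 47 → 9 nt.
Frame 3: UUC AUG UAG GAG UAU GUG CGU AAU GUA CCC CUA ACU CGA UGC CUU GAA — AUG at 6, stop UAG at 9 → 6 nt.
Longest: frame 1, positions 16–36, 21 nt = 7 codons = 6 aa. → 7 codons.

7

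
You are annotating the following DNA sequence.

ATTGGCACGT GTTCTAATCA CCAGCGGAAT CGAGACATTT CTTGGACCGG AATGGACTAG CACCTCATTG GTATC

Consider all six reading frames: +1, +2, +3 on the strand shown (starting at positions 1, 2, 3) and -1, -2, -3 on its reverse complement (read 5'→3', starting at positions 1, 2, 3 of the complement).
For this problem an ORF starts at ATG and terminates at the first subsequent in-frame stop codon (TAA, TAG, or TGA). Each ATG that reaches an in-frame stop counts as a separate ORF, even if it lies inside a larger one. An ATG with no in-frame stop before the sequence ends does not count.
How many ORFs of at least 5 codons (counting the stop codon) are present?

1

Reverse complement (5'→3'): GATACCAATGAGGTGCTAGTCCATTCCGGTCCAAGAAATGTCTCGATTCCGCTGGTGATTAGAACACGTGCCAAT
Frame +1: ATT GGC ACG TGT TCT AAT CAC CAG CGG AAT CGA GAC ATT TCT TGG ACC GGA ATG GAC TAG CAC CTC ATT GGT ATC — ATG at 52, stop TAG at 58 → 9 nt.
Frame +2: TTG GCA CGT GTT CTA ATC ACC AGC GGA ATC GAG ACA TTT CTT GGA CCG GAA TGG ACT AGC ACC TCA TTG GTA — no ATG→stop ORF.
Frame +3: TGG CAC GTG TTC TAA TCA CCA GCG GAA TCG AGA CAT TTC TTG GAC CGG AAT GGA CTA GCA CCT CAT TGG TAT — no ATG→stop ORF.
Frame -1: GAT ACC AAT GAG GTG CTA GTC CAT TCC GGT CCA AGA AAT GTC TCG ATT CCG CTG GTG ATT AGA ACA CGT GCC AAT — no ATG→stop ORF.
Frame -2: ATA CCA ATG AGG TGC TAG TCC ATT CCG GTC CAA GAA ATG TCT CGA TTC CGC TGG TGA TTA GAA CAC GTG CCA — ATG at 8, stop TAG at 17 → 12 nt; ATG at 38, stop TGA at 56 → 21 nt.
Frame -3: TAC CAA TGA GGT GCT AGT CCA TTC CGG TCC AAG AAA TGT CTC GAT TCC GCT GGT GAT TAG AAC ACG TGC CAA — no ATG→stop ORF.
ORFs ≥ 5 codons: frame -2 38–58 (7 codons). Count = 1.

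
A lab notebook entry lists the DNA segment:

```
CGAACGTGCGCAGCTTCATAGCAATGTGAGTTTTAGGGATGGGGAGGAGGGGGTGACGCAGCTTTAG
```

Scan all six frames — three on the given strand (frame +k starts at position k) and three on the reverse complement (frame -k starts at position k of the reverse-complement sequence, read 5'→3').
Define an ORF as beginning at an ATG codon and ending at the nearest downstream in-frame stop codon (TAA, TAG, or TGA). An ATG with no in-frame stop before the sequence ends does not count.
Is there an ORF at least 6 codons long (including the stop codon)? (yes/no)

Reverse complement (5'→3'): CTAAAGCTGCGTCACCCCCTCCTCCCCATCCCTAAAACTCACATTGCTATGAAGCTGCGCACGTTCG
Frame +1: CGA ACG TGC GCA GCT TCA TAG CAA TGT GAG TTT TAG GGA TGG GGA GGA GGG GGT GAC GCA GCT TTA — no ATG→stop ORF.
Frame +2: GAA CGT GCG CAG CTT CAT AGC AAT GTG AGT TTT AGG GAT GGG GAG GAG GGG GTG ACG CAG CTT TAG — no ATG→stop ORF.
Frame +3: AAC GTG CGC AGC TTC ATA GCA ATG TGA GTT TTA GGG ATG GGG AGG AGG GGG TGA CGC AGC TTT — ATG at 24, stop TGA at 27 → 6 nt; ATG at 39, stop TGA at 54 → 18 nt.
Frame -1: CTA AAG CTG CGT CAC CCC CTC CTC CCC ATC CCT AAA ACT CAC ATT GCT ATG AAG CTG CGC ACG TTC — no ATG→stop ORF.
Frame -2: TAA AGC TGC GTC ACC CCC TCC TCC CCA TCC CTA AAA CTC ACA TTG CTA TGA AGC TGC GCA CGT TCG — no ATG→stop ORF.
Frame -3: AAA GCT GCG TCA CCC CCT CCT CCC CAT CCC TAA AAC TCA CAT TGC TAT GAA GCT GCG CAC GTT — no ATG→stop ORF.
Frame +3 has an ORF of 6 codons (positions 39–56) ≥ 6, so yes.

yes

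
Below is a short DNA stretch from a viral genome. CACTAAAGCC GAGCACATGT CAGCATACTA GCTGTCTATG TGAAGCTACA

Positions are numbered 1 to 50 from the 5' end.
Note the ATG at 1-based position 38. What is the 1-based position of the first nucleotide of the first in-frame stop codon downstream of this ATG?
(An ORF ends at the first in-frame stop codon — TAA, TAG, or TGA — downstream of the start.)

41

Codons from position 38: ATG (38–40), TGA (41–43).
TGA is a stop codon; it begins at position 41.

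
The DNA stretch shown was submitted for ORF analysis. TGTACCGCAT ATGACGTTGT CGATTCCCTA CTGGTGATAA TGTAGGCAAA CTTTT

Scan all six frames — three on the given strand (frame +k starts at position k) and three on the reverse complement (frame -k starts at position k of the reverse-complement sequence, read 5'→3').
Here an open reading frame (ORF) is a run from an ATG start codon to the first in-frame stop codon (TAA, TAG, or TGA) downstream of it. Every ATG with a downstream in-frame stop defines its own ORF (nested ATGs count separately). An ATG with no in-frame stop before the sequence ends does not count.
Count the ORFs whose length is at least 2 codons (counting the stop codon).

Reverse complement (5'→3'): AAAAGTTTGCCTACATTATCACCAGTAGGGAATCGACAACGTCATATGCGGTACA
Frame +1: TGT ACC GCA TAT GAC GTT GTC GAT TCC CTA CTG GTG ATA ATG TAG GCA AAC TTT — ATG at 40, stop TAG at 43 → 6 nt.
Frame +2: GTA CCG CAT ATG ACG TTG TCG ATT CCC TAC TGG TGA TAA TGT AGG CAA ACT TTT — ATG at 11, stop TGA at 35 → 27 nt.
Frame +3: TAC CGC ATA TGA CGT TGT CGA TTC CCT ACT GGT GAT AAT GTA GGC AAA CTT — no ATG→stop ORF.
Frame -1: AAA AGT TTG CCT ACA TTA TCA CCA GTA GGG AAT CGA CAA CGT CAT ATG CGG TAC — no ATG→stop ORF.
Frame -2: AAA GTT TGC CTA CAT TAT CAC CAG TAG GGA ATC GAC AAC GTC ATA TGC GGT ACA — no ATG→stop ORF.
Frame -3: AAG TTT GCC TAC ATT ATC ACC AGT AGG GAA TCG ACA ACG TCA TAT GCG GTA — no ATG→stop ORF.
ORFs ≥ 2 codons: frame +1 40–45 (2 codons), frame +2 11–37 (9 codons). Count = 2.

2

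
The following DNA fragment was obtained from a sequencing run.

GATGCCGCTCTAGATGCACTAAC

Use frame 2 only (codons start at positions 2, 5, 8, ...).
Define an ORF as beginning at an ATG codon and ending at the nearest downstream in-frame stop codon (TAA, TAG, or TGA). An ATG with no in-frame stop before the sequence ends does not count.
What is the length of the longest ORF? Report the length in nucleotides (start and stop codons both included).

Frame 2: ATG CCG CTC TAG ATG CAC TAA — ATG at 2, stop TAG at 11 → 12 nt; ATG at 14, stop TAA at 20 → 9 nt.
Longest: frame 2, positions 2–13, 12 nt = 4 codons = 3 aa. → 12 nucleotides.

12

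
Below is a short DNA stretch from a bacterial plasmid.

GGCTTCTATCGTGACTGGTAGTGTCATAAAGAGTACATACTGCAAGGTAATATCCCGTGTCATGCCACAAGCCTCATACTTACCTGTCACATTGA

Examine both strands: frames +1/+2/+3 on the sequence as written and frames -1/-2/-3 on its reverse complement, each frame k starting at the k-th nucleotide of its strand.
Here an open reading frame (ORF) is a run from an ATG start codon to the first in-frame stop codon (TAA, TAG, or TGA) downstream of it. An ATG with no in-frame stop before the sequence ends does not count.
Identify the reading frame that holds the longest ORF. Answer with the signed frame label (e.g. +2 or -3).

-1

Reverse complement (5'→3'): TCAATGTGACAGGTAAGTATGAGGCTTGTGGCATGACACGGGATATTACCTTGCAGTATGTACTCTTTATGACACTACCAGTCACGATAGAAGCC
Frame +1: GGC TTC TAT CGT GAC TGG TAG TGT CAT AAA GAG TAC ATA CTG CAA GGT AAT ATC CCG TGT CAT GCC ACA AGC CTC ATA CTT ACC TGT CAC ATT — no ATG→stop ORF.
Frame +2: GCT TCT ATC GTG ACT GGT AGT GTC ATA AAG AGT ACA TAC TGC AAG GTA ATA TCC CGT GTC ATG CCA CAA GCC TCA TAC TTA CCT GTC ACA TTG — no ATG→stop ORF.
Frame +3: CTT CTA TCG TGA CTG GTA GTG TCA TAA AGA GTA CAT ACT GCA AGG TAA TAT CCC GTG TCA TGC CAC AAG CCT CAT ACT TAC CTG TCA CAT TGA — no ATG→stop ORF.
Frame -1: TCA ATG TGA CAG GTA AGT ATG AGG CTT GTG GCA TGA CAC GGG ATA TTA CCT TGC AGT ATG TAC TCT TTA TGA CAC TAC CAG TCA CGA TAG AAG — ATG at 4, stop TGA at 7 → 6 nt; ATG at 19, stop TGA at 34 → 18 nt; ATG at 58, stop TGA at 70 → 15 nt.
Frame -2: CAA TGT GAC AGG TAA GTA TGA GGC TTG TGG CAT GAC ACG GGA TAT TAC CTT GCA GTA TGT ACT CTT TAT GAC ACT ACC AGT CAC GAT AGA AGC — no ATG→stop ORF.
Frame -3: AAT GTG ACA GGT AAG TAT GAG GCT TGT GGC ATG ACA CGG GAT ATT ACC TTG CAG TAT GTA CTC TTT ATG ACA CTA CCA GTC ACG ATA GAA GCC — no ATG→stop ORF.
Longest ORF is 18 nt in frame -1 (positions 19–36).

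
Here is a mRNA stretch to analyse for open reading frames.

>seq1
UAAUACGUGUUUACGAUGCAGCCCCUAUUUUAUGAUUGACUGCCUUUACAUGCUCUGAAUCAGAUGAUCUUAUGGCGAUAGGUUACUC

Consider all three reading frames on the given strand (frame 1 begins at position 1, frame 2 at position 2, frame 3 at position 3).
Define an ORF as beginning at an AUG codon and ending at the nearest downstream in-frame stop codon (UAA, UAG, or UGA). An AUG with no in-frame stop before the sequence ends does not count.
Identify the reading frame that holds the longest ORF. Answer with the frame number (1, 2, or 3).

2

Frame 1: UAA UAC GUG UUU ACG AUG CAG CCC CUA UUU UAU GAU UGA CUG CCU UUA CAU GCU CUG AAU CAG AUG AUC UUA UGG CGA UAG GUU ACU — AUG at 16, stop UGA at 37 → 24 nt; AUG at 64, stop UAG at 79 → 18 nt.
Frame 2: AAU ACG UGU UUA CGA UGC AGC CCC UAU UUU AUG AUU GAC UGC CUU UAC AUG CUC UGA AUC AGA UGA UCU UAU GGC GAU AGG UUA CUC — AUG at 32, stop UGA at 56 → 27 nt; AUG at 50, stop UGA at 56 → 9 nt.
Frame 3: AUA CGU GUU UAC GAU GCA GCC CCU AUU UUA UGA UUG ACU GCC UUU ACA UGC UCU GAA UCA GAU GAU CUU AUG GCG AUA GGU UAC — no AUG→stop ORF.
Longest ORF is 27 nt in frame 2 (positions 32–58).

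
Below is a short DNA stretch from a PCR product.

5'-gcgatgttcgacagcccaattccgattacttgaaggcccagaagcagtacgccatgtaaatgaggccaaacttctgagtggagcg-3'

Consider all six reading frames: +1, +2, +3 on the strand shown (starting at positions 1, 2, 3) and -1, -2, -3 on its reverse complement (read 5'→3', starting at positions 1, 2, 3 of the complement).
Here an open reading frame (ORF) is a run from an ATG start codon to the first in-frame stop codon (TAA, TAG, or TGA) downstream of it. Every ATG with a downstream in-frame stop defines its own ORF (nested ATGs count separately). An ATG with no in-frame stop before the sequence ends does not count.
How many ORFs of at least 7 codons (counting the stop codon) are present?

2

Reverse complement (5'→3'): CGCTCCACTCAGAAGTTTGGCCTCATTTACATGGCGTACTGCTTCTGGGCCTTCAAGTAATCGGAATTGGGCTGTCGAACATCGC
Frame +1: GCG ATG TTC GAC AGC CCA ATT CCG ATT ACT TGA AGG CCC AGA AGC AGT ACG CCA TGT AAA TGA GGC CAA ACT TCT GAG TGG AGC — ATG at 4, stop TGA at 31 → 30 nt.
Frame +2: CGA TGT TCG ACA GCC CAA TTC CGA TTA CTT GAA GGC CCA GAA GCA GTA CGC CAT GTA AAT GAG GCC AAA CTT CTG AGT GGA GCG — no ATG→stop ORF.
Frame +3: GAT GTT CGA CAG CCC AAT TCC GAT TAC TTG AAG GCC CAG AAG CAG TAC GCC ATG TAA ATG AGG CCA AAC TTC TGA GTG GAG — ATG at 54, stop TAA at 57 → 6 nt; ATG at 60, stop TGA at 75 → 18 nt.
Frame -1: CGC TCC ACT CAG AAG TTT GGC CTC ATT TAC ATG GCG TAC TGC TTC TGG GCC TTC AAG TAA TCG GAA TTG GGC TGT CGA ACA TCG — ATG at 31, stop TAA at 58 → 30 nt.
Frame -2: GCT CCA CTC AGA AGT TTG GCC TCA TTT ACA TGG CGT ACT GCT TCT GGG CCT TCA AGT AAT CGG AAT TGG GCT GTC GAA CAT CGC — no ATG→stop ORF.
Frame -3: CTC CAC TCA GAA GTT TGG CCT CAT TTA CAT GGC GTA CTG CTT CTG GGC CTT CAA GTA ATC GGA ATT GGG CTG TCG AAC ATC — no ATG→stop ORF.
ORFs ≥ 7 codons: frame +1 4–33 (10 codons), frame -1 31–60 (10 codons). Count = 2.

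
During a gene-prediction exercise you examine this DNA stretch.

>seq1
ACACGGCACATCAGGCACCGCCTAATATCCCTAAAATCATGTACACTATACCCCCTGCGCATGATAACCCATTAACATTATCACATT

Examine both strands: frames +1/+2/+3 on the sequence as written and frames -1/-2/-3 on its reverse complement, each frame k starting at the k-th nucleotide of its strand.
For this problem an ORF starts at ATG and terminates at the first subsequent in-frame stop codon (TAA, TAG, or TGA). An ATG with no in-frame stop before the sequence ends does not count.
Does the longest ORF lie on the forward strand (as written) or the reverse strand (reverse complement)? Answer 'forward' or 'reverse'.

Reverse complement (5'→3'): AATGTGATAATGTTAATGGGTTATCATGCGCAGGGGGTATAGTGTACATGATTTTAGGGATATTAGGCGGTGCCTGATGTGCCGTGT
Frame +1: ACA CGG CAC ATC AGG CAC CGC CTA ATA TCC CTA AAA TCA TGT ACA CTA TAC CCC CTG CGC ATG ATA ACC CAT TAA CAT TAT CAC ATT — ATG at 61, stop TAA at 73 → 15 nt.
Frame +2: CAC GGC ACA TCA GGC ACC GCC TAA TAT CCC TAA AAT CAT GTA CAC TAT ACC CCC TGC GCA TGA TAA CCC ATT AAC ATT ATC ACA — no ATG→stop ORF.
Frame +3: ACG GCA CAT CAG GCA CCG CCT AAT ATC CCT AAA ATC ATG TAC ACT ATA CCC CCT GCG CAT GAT AAC CCA TTA ACA TTA TCA CAT — no ATG→stop ORF.
Frame -1: AAT GTG ATA ATG TTA ATG GGT TAT CAT GCG CAG GGG GTA TAG TGT ACA TGA TTT TAG GGA TAT TAG GCG GTG CCT GAT GTG CCG TGT — ATG at 10, stop TAG at 40 → 33 nt; ATG at 16, stop TAG at 40 → 27 nt.
Frame -2: ATG TGA TAA TGT TAA TGG GTT ATC ATG CGC AGG GGG TAT AGT GTA CAT GAT TTT AGG GAT ATT AGG CGG TGC CTG ATG TGC CGT — ATG at 2, stop TGA at 5 → 6 nt.
Frame -3: TGT GAT AAT GTT AAT GGG TTA TCA TGC GCA GGG GGT ATA GTG TAC ATG ATT TTA GGG ATA TTA GGC GGT GCC TGA TGT GCC GTG — ATG at 48, stop TGA at 75 → 30 nt.
Forward-strand max 15 nt; reverse-strand max 33 nt. The reverse strand has the longer ORF.

reverse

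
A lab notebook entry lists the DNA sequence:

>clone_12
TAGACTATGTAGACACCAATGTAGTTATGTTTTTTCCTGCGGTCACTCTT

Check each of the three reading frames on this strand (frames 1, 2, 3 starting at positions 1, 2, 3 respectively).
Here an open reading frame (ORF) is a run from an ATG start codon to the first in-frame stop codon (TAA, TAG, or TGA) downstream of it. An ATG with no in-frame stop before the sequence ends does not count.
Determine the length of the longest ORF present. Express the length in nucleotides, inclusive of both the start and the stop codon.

Frame 1: TAG ACT ATG TAG ACA CCA ATG TAG TTA TGT TTT TTC CTG CGG TCA CTC — ATG at 7, stop TAG at 10 → 6 nt; ATG at 19, stop TAG at 22 → 6 nt.
Frame 2: AGA CTA TGT AGA CAC CAA TGT AGT TAT GTT TTT TCC TGC GGT CAC TCT — no ATG→stop ORF.
Frame 3: GAC TAT GTA GAC ACC AAT GTA GTT ATG TTT TTT CCT GCG GTC ACT CTT — no ATG→stop ORF.
Longest: frame 1, positions 7–12, 6 nt = 2 codons = 1 aa. → 6 nucleotides.

6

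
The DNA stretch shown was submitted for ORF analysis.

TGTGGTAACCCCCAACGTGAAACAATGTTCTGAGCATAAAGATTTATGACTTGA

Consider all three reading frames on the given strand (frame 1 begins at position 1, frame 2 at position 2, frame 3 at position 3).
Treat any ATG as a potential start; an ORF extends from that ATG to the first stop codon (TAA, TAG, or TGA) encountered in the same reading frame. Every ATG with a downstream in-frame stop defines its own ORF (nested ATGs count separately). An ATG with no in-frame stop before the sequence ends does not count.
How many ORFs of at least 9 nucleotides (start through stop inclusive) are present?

2

Frame 1: TGT GGT AAC CCC CAA CGT GAA ACA ATG TTC TGA GCA TAA AGA TTT ATG ACT TGA — ATG at 25, stop TGA at 31 → 9 nt; ATG at 46, stop TGA at 52 → 9 nt.
Frame 2: GTG GTA ACC CCC AAC GTG AAA CAA TGT TCT GAG CAT AAA GAT TTA TGA CTT — no ATG→stop ORF.
Frame 3: TGG TAA CCC CCA ACG TGA AAC AAT GTT CTG AGC ATA AAG ATT TAT GAC TTG — no ATG→stop ORF.
ORFs ≥ 9 nucleotides: frame 1 25–33 (9 nucleotides), frame 1 46–54 (9 nucleotides). Count = 2.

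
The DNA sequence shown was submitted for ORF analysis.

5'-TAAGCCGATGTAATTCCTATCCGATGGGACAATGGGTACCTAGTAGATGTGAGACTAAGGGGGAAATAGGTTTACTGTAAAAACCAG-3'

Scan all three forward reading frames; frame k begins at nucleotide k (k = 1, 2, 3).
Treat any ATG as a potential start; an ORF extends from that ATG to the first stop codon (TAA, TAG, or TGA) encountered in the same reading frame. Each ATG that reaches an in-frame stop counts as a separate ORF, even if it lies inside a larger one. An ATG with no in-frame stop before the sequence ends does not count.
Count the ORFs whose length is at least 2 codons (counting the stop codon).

4

Frame 1: TAA GCC GAT GTA ATT CCT ATC CGA TGG GAC AAT GGG TAC CTA GTA GAT GTG AGA CTA AGG GGG AAA TAG GTT TAC TGT AAA AAC CAG — no ATG→stop ORF.
Frame 2: AAG CCG ATG TAA TTC CTA TCC GAT GGG ACA ATG GGT ACC TAG TAG ATG TGA GAC TAA GGG GGA AAT AGG TTT ACT GTA AAA ACC — ATG at 8, stop TAA at 11 → 6 nt; ATG at 32, stop TAG at 41 → 12 nt; ATG at 47, stop TGA at 50 → 6 nt.
Frame 3: AGC CGA TGT AAT TCC TAT CCG ATG GGA CAA TGG GTA CCT AGT AGA TGT GAG ACT AAG GGG GAA ATA GGT TTA CTG TAA AAA CCA — ATG at 24, stop TAA at 78 → 57 nt.
ORFs ≥ 2 codons: frame 2 8–13 (2 codons), frame 2 32–43 (4 codons), frame 2 47–52 (2 codons), frame 3 24–80 (19 codons). Count = 4.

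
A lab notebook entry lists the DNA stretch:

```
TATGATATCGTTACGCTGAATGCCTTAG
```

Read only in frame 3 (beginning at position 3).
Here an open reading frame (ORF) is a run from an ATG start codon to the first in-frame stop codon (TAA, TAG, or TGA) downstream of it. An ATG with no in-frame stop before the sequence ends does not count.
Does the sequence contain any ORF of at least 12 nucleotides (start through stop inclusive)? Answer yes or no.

no

Frame 3: TGA TAT CGT TAC GCT GAA TGC CTT — no ATG→stop ORF.
Largest ORF found is 0 nucleotides < 12, so no.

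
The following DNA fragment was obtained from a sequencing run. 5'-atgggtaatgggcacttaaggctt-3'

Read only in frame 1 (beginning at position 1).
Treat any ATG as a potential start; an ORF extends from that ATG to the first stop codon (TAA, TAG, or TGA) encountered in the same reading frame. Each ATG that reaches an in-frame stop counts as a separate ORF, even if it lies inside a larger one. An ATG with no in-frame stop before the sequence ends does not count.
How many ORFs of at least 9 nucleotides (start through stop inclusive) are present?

Frame 1: ATG GGT AAT GGG CAC TTA AGG CTT — no ATG→stop ORF.
No ORF reaches 9 nucleotides. Count = 0.

0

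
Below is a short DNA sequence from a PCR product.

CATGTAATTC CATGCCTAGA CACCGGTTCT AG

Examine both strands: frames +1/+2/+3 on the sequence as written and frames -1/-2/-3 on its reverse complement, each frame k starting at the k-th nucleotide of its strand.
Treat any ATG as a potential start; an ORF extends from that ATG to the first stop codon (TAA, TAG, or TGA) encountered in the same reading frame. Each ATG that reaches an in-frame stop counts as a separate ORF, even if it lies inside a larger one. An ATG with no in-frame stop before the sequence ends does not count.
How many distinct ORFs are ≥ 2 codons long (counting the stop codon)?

Reverse complement (5'→3'): CTAGAACCGGTGTCTAGGCATGGAATTACATG
Frame +1: CAT GTA ATT CCA TGC CTA GAC ACC GGT TCT — no ATG→stop ORF.
Frame +2: ATG TAA TTC CAT GCC TAG ACA CCG GTT CTA — ATG at 2, stop TAA at 5 → 6 nt.
Frame +3: TGT AAT TCC ATG CCT AGA CAC CGG TTC TAG — ATG at 12, stop TAG at 30 → 21 nt.
Frame -1: CTA GAA CCG GTG TCT AGG CAT GGA ATT ACA — no ATG→stop ORF.
Frame -2: TAG AAC CGG TGT CTA GGC ATG GAA TTA CAT — no ATG→stop ORF.
Frame -3: AGA ACC GGT GTC TAG GCA TGG AAT TAC ATG — no ATG→stop ORF.
ORFs ≥ 2 codons: frame +2 2–7 (2 codons), frame +3 12–32 (7 codons). Count = 2.

2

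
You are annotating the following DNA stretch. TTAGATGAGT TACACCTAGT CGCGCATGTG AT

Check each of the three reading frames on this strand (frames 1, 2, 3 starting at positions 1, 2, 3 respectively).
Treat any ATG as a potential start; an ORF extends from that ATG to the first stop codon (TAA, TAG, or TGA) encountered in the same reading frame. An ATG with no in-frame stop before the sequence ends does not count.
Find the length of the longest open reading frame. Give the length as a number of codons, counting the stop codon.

Frame 1: TTA GAT GAG TTA CAC CTA GTC GCG CAT GTG — no ATG→stop ORF.
Frame 2: TAG ATG AGT TAC ACC TAG TCG CGC ATG TGA — ATG at 5, stop TAG at 17 → 15 nt; ATG at 26, stop TGA at 29 → 6 nt.
Frame 3: AGA TGA GTT ACA CCT AGT CGC GCA TGT GAT — no ATG→stop ORF.
Longest: frame 2, positions 5–19, 15 nt = 5 codons = 4 aa. → 5 codons.

5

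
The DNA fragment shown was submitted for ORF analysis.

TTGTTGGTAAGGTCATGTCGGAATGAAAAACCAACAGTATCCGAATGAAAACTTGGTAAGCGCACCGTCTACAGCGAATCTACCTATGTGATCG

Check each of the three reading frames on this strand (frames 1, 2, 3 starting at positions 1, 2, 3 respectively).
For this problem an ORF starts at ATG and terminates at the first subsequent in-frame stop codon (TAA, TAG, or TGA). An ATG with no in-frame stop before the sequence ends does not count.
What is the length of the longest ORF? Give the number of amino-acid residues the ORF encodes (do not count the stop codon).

Frame 1: TTG TTG GTA AGG TCA TGT CGG AAT GAA AAA CCA ACA GTA TCC GAA TGA AAA CTT GGT AAG CGC ACC GTC TAC AGC GAA TCT ACC TAT GTG ATC — no ATG→stop ORF.
Frame 2: TGT TGG TAA GGT CAT GTC GGA ATG AAA AAC CAA CAG TAT CCG AAT GAA AAC TTG GTA AGC GCA CCG TCT ACA GCG AAT CTA CCT ATG TGA TCG — ATG at 23, stop TGA at 89 → 69 nt; ATG at 86, stop TGA at 89 → 6 nt.
Frame 3: GTT GGT AAG GTC ATG TCG GAA TGA AAA ACC AAC AGT ATC CGA ATG AAA ACT TGG TAA GCG CAC CGT CTA CAG CGA ATC TAC CTA TGT GAT — ATG at 15, stop TGA at 24 → 12 nt; ATG at 45, stop TAA at 57 → 15 nt.
Longest: frame 2, positions 23–91, 69 nt = 23 codons = 22 aa. → 22 amino acids.

22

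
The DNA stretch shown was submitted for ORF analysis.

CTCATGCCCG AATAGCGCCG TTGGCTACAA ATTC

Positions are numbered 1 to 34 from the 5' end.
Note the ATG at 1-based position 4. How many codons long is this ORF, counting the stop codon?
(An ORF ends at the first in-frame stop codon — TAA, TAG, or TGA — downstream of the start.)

Codons from position 4: ATG (4–6), CCC (7–9), GAA (10–12), TAG (13–15).
TAG is the first in-frame stop; that's 4 codons including the stop.

4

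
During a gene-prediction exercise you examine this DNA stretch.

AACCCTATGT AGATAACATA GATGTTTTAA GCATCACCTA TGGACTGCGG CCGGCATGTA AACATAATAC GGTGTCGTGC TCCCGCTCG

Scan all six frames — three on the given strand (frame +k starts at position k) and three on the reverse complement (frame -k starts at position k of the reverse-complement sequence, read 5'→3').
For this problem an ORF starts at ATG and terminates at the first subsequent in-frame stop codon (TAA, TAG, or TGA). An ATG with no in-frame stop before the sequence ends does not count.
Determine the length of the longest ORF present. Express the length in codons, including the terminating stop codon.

13

Reverse complement (5'→3'): CGAGCGGGAGCACGACACCGTATTATGTTTACATGCCGGCCGCAGTCCATAGGTGATGCTTAAAACATCTATGTTATCTACATAGGGTT
Frame +1: AAC CCT ATG TAG ATA ACA TAG ATG TTT TAA GCA TCA CCT ATG GAC TGC GGC CGG CAT GTA AAC ATA ATA CGG TGT CGT GCT CCC GCT — ATG at 7, stop TAG at 10 → 6 nt; ATG at 22, stop TAA at 28 → 9 nt.
Frame +2: ACC CTA TGT AGA TAA CAT AGA TGT TTT AAG CAT CAC CTA TGG ACT GCG GCC GGC ATG TAA ACA TAA TAC GGT GTC GTG CTC CCG CTC — ATG at 56, stop TAA at 59 → 6 nt.
Frame +3: CCC TAT GTA GAT AAC ATA GAT GTT TTA AGC ATC ACC TAT GGA CTG CGG CCG GCA TGT AAA CAT AAT ACG GTG TCG TGC TCC CGC TCG — no ATG→stop ORF.
Frame -1: CGA GCG GGA GCA CGA CAC CGT ATT ATG TTT ACA TGC CGG CCG CAG TCC ATA GGT GAT GCT TAA AAC ATC TAT GTT ATC TAC ATA GGG — ATG at 25, stop TAA at 61 → 39 nt.
Frame -2: GAG CGG GAG CAC GAC ACC GTA TTA TGT TTA CAT GCC GGC CGC AGT CCA TAG GTG ATG CTT AAA ACA TCT ATG TTA TCT ACA TAG GGT — ATG at 56, stop TAG at 83 → 30 nt; ATG at 71, stop TAG at 83 → 15 nt.
Frame -3: AGC GGG AGC ACG ACA CCG TAT TAT GTT TAC ATG CCG GCC GCA GTC CAT AGG TGA TGC TTA AAA CAT CTA TGT TAT CTA CAT AGG GTT — ATG at 33, stop TGA at 54 → 24 nt.
Longest: frame -1, positions 25–63, 39 nt = 13 codons = 12 aa. → 13 codons.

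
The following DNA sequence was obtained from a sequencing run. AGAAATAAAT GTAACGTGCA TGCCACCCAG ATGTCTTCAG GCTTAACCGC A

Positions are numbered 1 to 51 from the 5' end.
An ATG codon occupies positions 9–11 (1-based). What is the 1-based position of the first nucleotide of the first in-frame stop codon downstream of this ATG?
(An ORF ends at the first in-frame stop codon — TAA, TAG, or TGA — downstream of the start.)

Codons from position 9: ATG (9–11), TAA (12–14).
TAA is a stop codon; it begins at position 12.

12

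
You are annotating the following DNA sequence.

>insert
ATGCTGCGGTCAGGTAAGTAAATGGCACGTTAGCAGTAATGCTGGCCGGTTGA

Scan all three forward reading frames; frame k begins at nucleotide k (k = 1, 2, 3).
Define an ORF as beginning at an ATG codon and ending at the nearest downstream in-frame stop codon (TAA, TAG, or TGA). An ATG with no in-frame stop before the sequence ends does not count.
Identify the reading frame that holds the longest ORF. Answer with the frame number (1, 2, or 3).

1

Frame 1: ATG CTG CGG TCA GGT AAG TAA ATG GCA CGT TAG CAG TAA TGC TGG CCG GTT — ATG at 1, stop TAA at 19 → 21 nt; ATG at 22, stop TAG at 31 → 12 nt.
Frame 2: TGC TGC GGT CAG GTA AGT AAA TGG CAC GTT AGC AGT AAT GCT GGC CGG TTG — no ATG→stop ORF.
Frame 3: GCT GCG GTC AGG TAA GTA AAT GGC ACG TTA GCA GTA ATG CTG GCC GGT TGA — ATG at 39, stop TGA at 51 → 15 nt.
Longest ORF is 21 nt in frame 1 (positions 1–21).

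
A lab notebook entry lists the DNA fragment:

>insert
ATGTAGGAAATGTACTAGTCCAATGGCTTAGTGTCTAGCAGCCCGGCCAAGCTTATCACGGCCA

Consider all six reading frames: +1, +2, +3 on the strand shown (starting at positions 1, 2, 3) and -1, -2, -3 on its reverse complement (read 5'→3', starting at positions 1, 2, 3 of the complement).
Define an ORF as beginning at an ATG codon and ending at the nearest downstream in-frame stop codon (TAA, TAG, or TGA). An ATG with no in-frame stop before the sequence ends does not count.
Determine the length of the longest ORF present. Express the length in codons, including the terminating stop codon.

3

Reverse complement (5'→3'): TGGCCGTGATAAGCTTGGCCGGGCTGCTAGACACTAAGCCATTGGACTAGTACATTTCCTACAT
Frame +1: ATG TAG GAA ATG TAC TAG TCC AAT GGC TTA GTG TCT AGC AGC CCG GCC AAG CTT ATC ACG GCC — ATG at 1, stop TAG at 4 → 6 nt; ATG at 10, stop TAG at 16 → 9 nt.
Frame +2: TGT AGG AAA TGT ACT AGT CCA ATG GCT TAG TGT CTA GCA GCC CGG CCA AGC TTA TCA CGG CCA — ATG at 23, stop TAG at 29 → 9 nt.
Frame +3: GTA GGA AAT GTA CTA GTC CAA TGG CTT AGT GTC TAG CAG CCC GGC CAA GCT TAT CAC GGC — no ATG→stop ORF.
Frame -1: TGG CCG TGA TAA GCT TGG CCG GGC TGC TAG ACA CTA AGC CAT TGG ACT AGT ACA TTT CCT ACA — no ATG→stop ORF.
Frame -2: GGC CGT GAT AAG CTT GGC CGG GCT GCT AGA CAC TAA GCC ATT GGA CTA GTA CAT TTC CTA CAT — no ATG→stop ORF.
Frame -3: GCC GTG ATA AGC TTG GCC GGG CTG CTA GAC ACT AAG CCA TTG GAC TAG TAC ATT TCC TAC — no ATG→stop ORF.
Longest: frame +1, positions 10–18, 9 nt = 3 codons = 2 aa. → 3 codons.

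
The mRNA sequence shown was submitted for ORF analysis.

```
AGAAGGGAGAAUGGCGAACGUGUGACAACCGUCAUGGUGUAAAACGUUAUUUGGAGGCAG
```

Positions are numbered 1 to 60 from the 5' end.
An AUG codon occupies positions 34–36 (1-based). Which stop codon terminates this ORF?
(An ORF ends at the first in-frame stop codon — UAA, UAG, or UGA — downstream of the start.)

UAA

Codons from position 34: AUG (34–36), GUG (37–39), UAA (40–42).
The first in-frame stop codon is UAA.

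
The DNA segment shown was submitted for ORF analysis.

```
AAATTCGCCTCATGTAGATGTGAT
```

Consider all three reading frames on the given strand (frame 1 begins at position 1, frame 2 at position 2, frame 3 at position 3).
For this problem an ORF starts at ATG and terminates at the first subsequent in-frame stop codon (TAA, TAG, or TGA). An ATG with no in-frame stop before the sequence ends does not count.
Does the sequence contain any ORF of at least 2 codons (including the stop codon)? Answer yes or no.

yes

Frame 1: AAA TTC GCC TCA TGT AGA TGT GAT — no ATG→stop ORF.
Frame 2: AAT TCG CCT CAT GTA GAT GTG — no ATG→stop ORF.
Frame 3: ATT CGC CTC ATG TAG ATG TGA — ATG at 12, stop TAG at 15 → 6 nt; ATG at 18, stop TGA at 21 → 6 nt.
Frame 3 has an ORF of 2 codons (positions 12–17) ≥ 2, so yes.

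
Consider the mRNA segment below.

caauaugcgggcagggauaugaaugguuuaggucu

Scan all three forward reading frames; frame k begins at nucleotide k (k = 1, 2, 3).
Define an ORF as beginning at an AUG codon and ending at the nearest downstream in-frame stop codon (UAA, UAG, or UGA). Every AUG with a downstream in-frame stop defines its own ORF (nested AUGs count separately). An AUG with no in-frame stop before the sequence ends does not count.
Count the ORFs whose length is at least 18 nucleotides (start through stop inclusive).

1

Frame 1: CAA UAU GCG GGC AGG GAU AUG AAU GGU UUA GGU — no AUG→stop ORF.
Frame 2: AAU AUG CGG GCA GGG AUA UGA AUG GUU UAG GUC — AUG at 5, stop UGA at 20 → 18 nt; AUG at 23, stop UAG at 29 → 9 nt.
Frame 3: AUA UGC GGG CAG GGA UAU GAA UGG UUU AGG UCU — no AUG→stop ORF.
ORFs ≥ 18 nucleotides: frame 2 5–22 (18 nucleotides). Count = 1.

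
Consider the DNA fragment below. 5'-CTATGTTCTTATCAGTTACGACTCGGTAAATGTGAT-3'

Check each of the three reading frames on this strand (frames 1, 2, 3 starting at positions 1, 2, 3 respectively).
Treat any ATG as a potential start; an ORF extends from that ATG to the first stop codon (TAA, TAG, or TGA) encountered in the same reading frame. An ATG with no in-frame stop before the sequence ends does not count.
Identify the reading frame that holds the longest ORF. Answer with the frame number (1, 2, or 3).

3

Frame 1: CTA TGT TCT TAT CAG TTA CGA CTC GGT AAA TGT GAT — no ATG→stop ORF.
Frame 2: TAT GTT CTT ATC AGT TAC GAC TCG GTA AAT GTG — no ATG→stop ORF.
Frame 3: ATG TTC TTA TCA GTT ACG ACT CGG TAA ATG TGA — ATG at 3, stop TAA at 27 → 27 nt; ATG at 30, stop TGA at 33 → 6 nt.
Longest ORF is 27 nt in frame 3 (positions 3–29).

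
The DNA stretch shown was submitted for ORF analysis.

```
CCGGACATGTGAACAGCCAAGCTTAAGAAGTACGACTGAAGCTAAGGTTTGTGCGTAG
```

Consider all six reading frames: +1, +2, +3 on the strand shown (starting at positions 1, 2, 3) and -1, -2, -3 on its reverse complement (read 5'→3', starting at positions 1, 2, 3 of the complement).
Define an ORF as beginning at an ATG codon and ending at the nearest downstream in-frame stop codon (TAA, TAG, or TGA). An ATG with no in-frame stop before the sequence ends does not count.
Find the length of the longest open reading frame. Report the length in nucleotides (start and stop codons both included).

6

Reverse complement (5'→3'): CTACGCACAAACCTTAGCTTCAGTCGTACTTCTTAAGCTTGGCTGTTCACATGTCCGG
Frame +1: CCG GAC ATG TGA ACA GCC AAG CTT AAG AAG TAC GAC TGA AGC TAA GGT TTG TGC GTA — ATG at 7, stop TGA at 10 → 6 nt.
Frame +2: CGG ACA TGT GAA CAG CCA AGC TTA AGA AGT ACG ACT GAA GCT AAG GTT TGT GCG TAG — no ATG→stop ORF.
Frame +3: GGA CAT GTG AAC AGC CAA GCT TAA GAA GTA CGA CTG AAG CTA AGG TTT GTG CGT — no ATG→stop ORF.
Frame -1: CTA CGC ACA AAC CTT AGC TTC AGT CGT ACT TCT TAA GCT TGG CTG TTC ACA TGT CCG — no ATG→stop ORF.
Frame -2: TAC GCA CAA ACC TTA GCT TCA GTC GTA CTT CTT AAG CTT GGC TGT TCA CAT GTC CGG — no ATG→stop ORF.
Frame -3: ACG CAC AAA CCT TAG CTT CAG TCG TAC TTC TTA AGC TTG GCT GTT CAC ATG TCC — no ATG→stop ORF.
Longest: frame +1, positions 7–12, 6 nt = 2 codons = 1 aa. → 6 nucleotides.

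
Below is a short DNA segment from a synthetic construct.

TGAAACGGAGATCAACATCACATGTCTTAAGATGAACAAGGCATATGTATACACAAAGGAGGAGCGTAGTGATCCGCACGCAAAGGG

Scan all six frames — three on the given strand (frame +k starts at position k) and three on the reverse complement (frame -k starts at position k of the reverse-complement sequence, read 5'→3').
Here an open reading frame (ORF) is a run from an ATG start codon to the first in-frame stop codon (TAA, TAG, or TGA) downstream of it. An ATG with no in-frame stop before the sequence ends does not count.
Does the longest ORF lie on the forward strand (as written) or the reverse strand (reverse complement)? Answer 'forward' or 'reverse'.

Reverse complement (5'→3'): CCCTTTGCGTGCGGATCACTACGCTCCTCCTTTGTGTATACATATGCCTTGTTCATCTTAAGACATGTGATGTTGATCTCCGTTTCA
Frame +1: TGA AAC GGA GAT CAA CAT CAC ATG TCT TAA GAT GAA CAA GGC ATA TGT ATA CAC AAA GGA GGA GCG TAG TGA TCC GCA CGC AAA GGG — ATG at 22, stop TAA at 28 → 9 nt.
Frame +2: GAA ACG GAG ATC AAC ATC ACA TGT CTT AAG ATG AAC AAG GCA TAT GTA TAC ACA AAG GAG GAG CGT AGT GAT CCG CAC GCA AAG — no ATG→stop ORF.
Frame +3: AAA CGG AGA TCA ACA TCA CAT GTC TTA AGA TGA ACA AGG CAT ATG TAT ACA CAA AGG AGG AGC GTA GTG ATC CGC ACG CAA AGG — no ATG→stop ORF.
Frame -1: CCC TTT GCG TGC GGA TCA CTA CGC TCC TCC TTT GTG TAT ACA TAT GCC TTG TTC ATC TTA AGA CAT GTG ATG TTG ATC TCC GTT TCA — no ATG→stop ORF.
Frame -2: CCT TTG CGT GCG GAT CAC TAC GCT CCT CCT TTG TGT ATA CAT ATG CCT TGT TCA TCT TAA GAC ATG TGA TGT TGA TCT CCG TTT — ATG at 44, stop TAA at 59 → 18 nt; ATG at 65, stop TGA at 68 → 6 nt.
Frame -3: CTT TGC GTG CGG ATC ACT ACG CTC CTC CTT TGT GTA TAC ATA TGC CTT GTT CAT CTT AAG ACA TGT GAT GTT GAT CTC CGT TTC — no ATG→stop ORF.
Forward-strand max 9 nt; reverse-strand max 18 nt. The reverse strand has the longer ORF.

reverse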